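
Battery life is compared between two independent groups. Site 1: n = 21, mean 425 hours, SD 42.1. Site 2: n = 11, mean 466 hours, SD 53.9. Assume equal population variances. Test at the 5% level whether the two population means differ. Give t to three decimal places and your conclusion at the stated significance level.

Let group 1 = site 1, group 2 = site 2. H0: μ_1 = μ_2; H1: μ_1 ≠ μ_2 (two-sample pooled-variance t-test, two-sided).
s_p² = [(21−1)·42.1² + (11−1)·53.9²]/(21+11−2) = 2150.01
t = (425 − 466)/√[2150.01·(1/21 + 1/11)] = -2.376
df = n₁ + n₂ − 2 = 30
Two-sided p-value ≈ 0.0241
Since p ≈ 0.0241 < α = 0.05, reject H0; the evidence is statistically significant.

t = -2.376; reject H0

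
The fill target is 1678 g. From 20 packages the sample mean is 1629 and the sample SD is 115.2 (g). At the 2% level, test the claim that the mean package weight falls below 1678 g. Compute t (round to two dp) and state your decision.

H0: μ = 1678; H1: μ < 1678 (one-sample t-test, left-tailed).
t = (x̄ − μ₀)/(s/√n) = (1629 − 1678)/(115.2/√20) = -1.90
df = n − 1 = 19
p-value = P(T ≤ -1.90) ≈ 0.0362
Since p ≈ 0.0362 > α = 0.02, fail to reject H0; the data do not provide sufficient evidence against H0.

t = -1.90; fail to reject H0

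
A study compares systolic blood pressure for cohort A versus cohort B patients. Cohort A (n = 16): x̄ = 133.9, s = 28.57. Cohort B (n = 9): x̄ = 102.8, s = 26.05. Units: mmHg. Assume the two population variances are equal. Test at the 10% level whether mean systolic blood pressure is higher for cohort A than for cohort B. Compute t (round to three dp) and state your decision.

Let group 1 = cohort A, group 2 = cohort B. H0: μ_1 = μ_2; H1: μ_1 > μ_2 (two-sample pooled-variance t-test, right-tailed).
s_p² = [(16−1)·28.57² + (9−1)·26.05²]/(16+9−2) = 768.369
t = (133.9 − 102.8)/√[768.369·(1/16 + 1/9)] = 2.693
df = n₁ + n₂ − 2 = 23
p-value = P(T ≥ 2.693) ≈ 0.006
Since p ≈ 0.006 < α = 0.1, reject H0; the data support H1.

t = 2.693; reject H0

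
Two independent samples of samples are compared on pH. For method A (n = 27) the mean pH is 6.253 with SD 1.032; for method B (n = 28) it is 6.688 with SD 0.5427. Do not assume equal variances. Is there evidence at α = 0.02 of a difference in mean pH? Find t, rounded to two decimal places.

Let group 1 = method A, group 2 = method B. H0: μ_1 = μ_2; H1: μ_1 ≠ μ_2 (Welch's two-sample t-test, two-sided).
t = (x̄_1 − x̄_2)/√(s_1²/n_1 + s_2²/n_2) = (6.253 − 6.688)/√(1.032²/27 + 0.5427²/28) = -1.95
Welch–Satterthwaite df ≈ 39.04
Two-sided p-value ≈ 0.0589
Since p ≈ 0.0589 > α = 0.02, fail to reject H0; the data do not provide sufficient evidence against H0.

-1.95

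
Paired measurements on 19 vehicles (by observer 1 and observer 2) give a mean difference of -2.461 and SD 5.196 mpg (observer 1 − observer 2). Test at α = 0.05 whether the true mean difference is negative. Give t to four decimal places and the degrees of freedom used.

H0: μ_d = 0; H1: μ_d < 0 (paired t-test on the differences, left-tailed).
t = d̄/(s_d/√n) = -2.461/(5.196/√19) = -2.0645
df = n − 1 = 18
p-value = P(T ≤ -2.0645) ≈ 0.027
Since p ≈ 0.027 < α = 0.05, reject H0; the data support H1.

t = -2.0645, df = 18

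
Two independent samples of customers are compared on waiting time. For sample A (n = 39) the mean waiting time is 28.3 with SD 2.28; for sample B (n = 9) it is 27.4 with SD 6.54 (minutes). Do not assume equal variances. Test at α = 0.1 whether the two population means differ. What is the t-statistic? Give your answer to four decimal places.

Let group 1 = sample A, group 2 = sample B. H0: μ_1 = μ_2; H1: μ_1 ≠ μ_2 (Welch's two-sample t-test, two-sided).
t = (x̄_1 − x̄_2)/√(s_1²/n_1 + s_2²/n_2) = (28.3 − 27.4)/√(2.28²/39 + 6.54²/9) = 0.4072
Welch–Satterthwaite df ≈ 8.45
Two-sided p-value ≈ 0.6940
Since p ≈ 0.6940 > α = 0.1, fail to reject H0; the evidence is not statistically significant.

0.4072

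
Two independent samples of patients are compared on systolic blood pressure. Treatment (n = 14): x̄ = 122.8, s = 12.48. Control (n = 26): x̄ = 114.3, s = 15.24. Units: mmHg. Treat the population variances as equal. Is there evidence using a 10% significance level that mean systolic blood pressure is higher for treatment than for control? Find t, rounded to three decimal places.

Let group 1 = treatment, group 2 = control. H0: μ_1 = μ_2; H1: μ_1 > μ_2 (two-sample pooled-variance t-test, right-tailed).
s_p² = [(14−1)·12.48² + (26−1)·15.24²]/(14+26−2) = 206.084
t = (122.8 − 114.3)/√[206.084·(1/14 + 1/26)] = 1.786
df = n₁ + n₂ − 2 = 38
p-value = P(T ≥ 1.786) ≈ 0.041
Since p ≈ 0.041 < α = 0.1, reject H0; the evidence is statistically significant.

1.786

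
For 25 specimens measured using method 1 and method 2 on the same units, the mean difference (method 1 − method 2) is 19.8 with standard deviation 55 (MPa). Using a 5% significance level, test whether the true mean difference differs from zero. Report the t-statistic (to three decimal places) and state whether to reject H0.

H0: μ_d = 0; H1: μ_d ≠ 0 (paired t-test on the differences, two-sided).
t = d̄/(s_d/√n) = 19.8/(55/√25) = 1.800
df = n − 1 = 24
Two-sided p-value ≈ 0.084
Since p ≈ 0.084 > α = 0.05, fail to reject H0; the evidence is not statistically significant.

t = 1.800; fail to reject H0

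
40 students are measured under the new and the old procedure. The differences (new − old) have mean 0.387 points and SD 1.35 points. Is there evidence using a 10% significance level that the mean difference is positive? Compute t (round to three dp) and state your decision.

t = 1.813; reject H0

H0: μ_d = 0; H1: μ_d > 0 (paired t-test on the differences, right-tailed).
t = d̄/(s_d/√n) = 0.387/(1.35/√40) = 1.813
df = n − 1 = 39
p-value = P(T ≥ 1.813) ≈ 0.0388
Since p ≈ 0.0388 < α = 0.1, reject H0; the evidence is statistically significant.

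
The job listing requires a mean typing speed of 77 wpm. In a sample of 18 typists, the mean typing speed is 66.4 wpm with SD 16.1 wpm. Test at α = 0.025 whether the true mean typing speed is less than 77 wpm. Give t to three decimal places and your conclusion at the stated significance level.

t = -2.793; reject H0

H0: μ = 77; H1: μ < 77 (one-sample t-test, left-tailed).
t = (x̄ − μ₀)/(s/√n) = (66.4 − 77)/(16.1/√18) = -2.793
df = n − 1 = 17
p-value = P(T ≤ -2.793) ≈ 0.0062
Since p ≈ 0.0062 < α = 0.025, reject H0; the evidence is statistically significant.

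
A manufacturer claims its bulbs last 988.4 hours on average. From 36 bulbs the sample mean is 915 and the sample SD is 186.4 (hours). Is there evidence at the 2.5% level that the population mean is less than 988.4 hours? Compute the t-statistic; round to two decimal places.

H0: μ = 988.4; H1: μ < 988.4 (one-sample t-test, left-tailed).
t = (x̄ − μ₀)/(s/√n) = (915 − 988.4)/(186.4/√36) = -2.36
df = n − 1 = 35
p-value = P(T ≤ -2.36) ≈ 0.012
Since p ≈ 0.012 < α = 0.025, reject H0; the evidence is statistically significant.

-2.36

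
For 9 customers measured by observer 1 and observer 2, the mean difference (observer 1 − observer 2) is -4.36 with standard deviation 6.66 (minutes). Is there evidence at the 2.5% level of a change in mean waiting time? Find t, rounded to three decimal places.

H0: μ_d = 0; H1: μ_d ≠ 0 (paired t-test on the differences, two-sided).
t = d̄/(s_d/√n) = -4.36/(6.66/√9) = -1.964
df = n − 1 = 8
Two-sided p-value ≈ 0.0851
Since p ≈ 0.0851 > α = 0.025, fail to reject H0; the data do not provide sufficient evidence against H0.

-1.964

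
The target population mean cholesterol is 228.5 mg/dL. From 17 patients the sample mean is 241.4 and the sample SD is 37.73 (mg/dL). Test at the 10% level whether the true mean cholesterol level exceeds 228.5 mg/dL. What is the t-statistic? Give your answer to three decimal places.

H0: μ = 228.5; H1: μ > 228.5 (one-sample t-test, right-tailed).
t = (x̄ − μ₀)/(s/√n) = (241.4 − 228.5)/(37.73/√17) = 1.410
df = n − 1 = 16
p-value = P(T ≥ 1.410) ≈ 0.089
Since p ≈ 0.089 < α = 0.1, reject H0; the evidence is statistically significant.

1.410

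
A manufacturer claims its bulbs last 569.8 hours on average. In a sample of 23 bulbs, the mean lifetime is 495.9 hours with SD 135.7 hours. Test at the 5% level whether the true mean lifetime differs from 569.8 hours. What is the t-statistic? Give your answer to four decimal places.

H0: μ = 569.8; H1: μ ≠ 569.8 (one-sample t-test, two-sided).
t = (x̄ − μ₀)/(s/√n) = (495.9 − 569.8)/(135.7/√23) = -2.6117
df = n − 1 = 22
Two-sided p-value ≈ 0.016
Since p ≈ 0.016 < α = 0.05, reject H0; the data support H1.

-2.6117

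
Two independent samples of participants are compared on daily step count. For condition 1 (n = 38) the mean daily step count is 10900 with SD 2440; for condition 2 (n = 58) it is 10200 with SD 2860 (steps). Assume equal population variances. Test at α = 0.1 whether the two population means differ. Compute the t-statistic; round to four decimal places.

1.2411

Let group 1 = condition 1, group 2 = condition 2. H0: μ_1 = μ_2; H1: μ_1 ≠ μ_2 (two-sample pooled-variance t-test, two-sided).
s_p² = [(38−1)·2440² + (58−1)·2860²]/(38+58−2) = 7303410
t = (10900 − 10200)/√[7303410·(1/38 + 1/58)] = 1.2411
df = n₁ + n₂ − 2 = 94
Two-sided p-value ≈ 0.2177
Since p ≈ 0.2177 > α = 0.1, fail to reject H0; the data do not provide sufficient evidence against H0.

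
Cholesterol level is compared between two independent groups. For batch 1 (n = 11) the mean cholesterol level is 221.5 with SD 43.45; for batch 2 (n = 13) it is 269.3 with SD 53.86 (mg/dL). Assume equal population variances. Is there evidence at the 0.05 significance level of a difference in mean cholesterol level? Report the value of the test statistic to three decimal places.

Let group 1 = batch 1, group 2 = batch 2. H0: μ_1 = μ_2; H1: μ_1 ≠ μ_2 (two-sample pooled-variance t-test, two-sided).
s_p² = [(11−1)·43.45² + (13−1)·53.86²]/(11+13−2) = 2440.45
t = (221.5 − 269.3)/√[2440.45·(1/11 + 1/13)] = -2.362
df = n₁ + n₂ − 2 = 22
Two-sided p-value ≈ 0.0275
Since p ≈ 0.0275 < α = 0.05, reject H0; the data support H1.

-2.362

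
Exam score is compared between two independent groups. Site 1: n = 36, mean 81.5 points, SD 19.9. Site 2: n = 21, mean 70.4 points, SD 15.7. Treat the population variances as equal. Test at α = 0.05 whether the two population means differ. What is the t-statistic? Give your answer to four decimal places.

Let group 1 = site 1, group 2 = site 2. H0: μ_1 = μ_2; H1: μ_1 ≠ μ_2 (two-sample pooled-variance t-test, two-sided).
s_p² = [(36−1)·19.9² + (21−1)·15.7²]/(36+21−2) = 341.639
t = (81.5 − 70.4)/√[341.639·(1/36 + 1/21)] = 2.1871
df = n₁ + n₂ − 2 = 55
Two-sided p-value ≈ 0.033
Since p ≈ 0.033 < α = 0.05, reject H0; the data support H1.

2.1871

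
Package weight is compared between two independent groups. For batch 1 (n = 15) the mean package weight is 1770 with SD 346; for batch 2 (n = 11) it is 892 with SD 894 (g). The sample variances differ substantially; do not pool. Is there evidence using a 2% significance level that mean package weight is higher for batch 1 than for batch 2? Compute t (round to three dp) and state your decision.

Let group 1 = batch 1, group 2 = batch 2. H0: μ_1 = μ_2; H1: μ_1 > μ_2 (Welch's two-sample t-test, right-tailed).
t = (x̄_1 − x̄_2)/√(s_1²/n_1 + s_2²/n_2) = (1770 − 892)/√(346²/15 + 894²/11) = 3.092
Welch–Satterthwaite df ≈ 12.21
p-value = P(T ≥ 3.092) ≈ 0.0046
Since p ≈ 0.0046 < α = 0.02, reject H0; the evidence is statistically significant.

t = 3.092; reject H0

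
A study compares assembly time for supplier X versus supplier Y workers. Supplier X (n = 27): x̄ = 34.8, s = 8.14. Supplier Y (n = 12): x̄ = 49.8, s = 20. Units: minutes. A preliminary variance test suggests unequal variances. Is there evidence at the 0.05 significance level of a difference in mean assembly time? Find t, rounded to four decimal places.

Let group 1 = supplier X, group 2 = supplier Y. H0: μ_1 = μ_2; H1: μ_1 ≠ μ_2 (Welch's two-sample t-test, two-sided).
t = (x̄_1 − x̄_2)/√(s_1²/n_1 + s_2²/n_2) = (34.8 − 49.8)/√(8.14²/27 + 20²/12) = -2.5074
Welch–Satterthwaite df ≈ 12.65
Two-sided p-value ≈ 0.0267
Since p ≈ 0.0267 < α = 0.05, reject H0; the evidence is statistically significant.

-2.5074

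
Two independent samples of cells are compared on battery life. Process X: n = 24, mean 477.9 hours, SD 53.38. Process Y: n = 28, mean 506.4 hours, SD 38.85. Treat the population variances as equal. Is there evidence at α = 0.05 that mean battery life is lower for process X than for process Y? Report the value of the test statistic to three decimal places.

Let group 1 = process X, group 2 = process Y. H0: μ_1 = μ_2; H1: μ_1 < μ_2 (two-sample pooled-variance t-test, left-tailed).
s_p² = [(24−1)·53.38² + (28−1)·38.85²]/(24+28−2) = 2125.77
t = (477.9 − 506.4)/√[2125.77·(1/24 + 1/28)] = -2.222
df = n₁ + n₂ − 2 = 50
p-value = P(T ≤ -2.222) ≈ 0.0154
Since p ≈ 0.0154 < α = 0.05, reject H0; the evidence is statistically significant.

-2.222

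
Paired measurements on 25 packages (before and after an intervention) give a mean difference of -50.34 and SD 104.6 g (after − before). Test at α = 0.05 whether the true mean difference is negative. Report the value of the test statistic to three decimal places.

H0: μ_d = 0; H1: μ_d < 0 (paired t-test on the differences, left-tailed).
t = d̄/(s_d/√n) = -50.34/(104.6/√25) = -2.406
df = n − 1 = 24
p-value = P(T ≤ -2.406) ≈ 0.012
Since p ≈ 0.012 < α = 0.05, reject H0; the evidence is statistically significant.

-2.406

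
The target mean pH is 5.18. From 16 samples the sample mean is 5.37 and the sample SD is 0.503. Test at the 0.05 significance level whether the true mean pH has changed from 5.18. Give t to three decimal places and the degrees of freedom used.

t = 1.511, df = 15

H0: μ = 5.18; H1: μ ≠ 5.18 (one-sample t-test, two-sided).
t = (x̄ − μ₀)/(s/√n) = (5.37 − 5.18)/(0.503/√16) = 1.511
df = n − 1 = 15
Two-sided p-value ≈ 0.1516
Since p ≈ 0.1516 > α = 0.05, fail to reject H0; the evidence is not statistically significant.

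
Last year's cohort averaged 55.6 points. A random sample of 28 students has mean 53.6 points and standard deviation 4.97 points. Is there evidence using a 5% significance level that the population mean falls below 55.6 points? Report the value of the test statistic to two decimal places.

-2.13

H0: μ = 55.6; H1: μ < 55.6 (one-sample t-test, left-tailed).
t = (x̄ − μ₀)/(s/√n) = (53.6 − 55.6)/(4.97/√28) = -2.13
df = n − 1 = 27
p-value = P(T ≤ -2.13) ≈ 0.0212
Since p ≈ 0.0212 < α = 0.05, reject H0; the evidence is statistically significant.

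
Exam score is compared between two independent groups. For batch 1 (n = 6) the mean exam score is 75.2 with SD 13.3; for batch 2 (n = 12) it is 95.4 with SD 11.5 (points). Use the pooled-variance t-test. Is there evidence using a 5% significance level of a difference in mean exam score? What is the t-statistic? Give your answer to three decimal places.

-3.341

Let group 1 = batch 1, group 2 = batch 2. H0: μ_1 = μ_2; H1: μ_1 ≠ μ_2 (two-sample pooled-variance t-test, two-sided).
s_p² = [(6−1)·13.3² + (12−1)·11.5²]/(6+12−2) = 146.2
t = (75.2 − 95.4)/√[146.2·(1/6 + 1/12)] = -3.341
df = n₁ + n₂ − 2 = 16
Two-sided p-value ≈ 0.004
Since p ≈ 0.004 < α = 0.05, reject H0; the data support H1.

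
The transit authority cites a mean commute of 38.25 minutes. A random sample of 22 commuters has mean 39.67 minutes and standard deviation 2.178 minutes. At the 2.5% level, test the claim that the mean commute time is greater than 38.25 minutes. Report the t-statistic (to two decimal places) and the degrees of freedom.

H0: μ = 38.25; H1: μ > 38.25 (one-sample t-test, right-tailed).
t = (x̄ − μ₀)/(s/√n) = (39.67 − 38.25)/(2.178/√22) = 3.06
df = n − 1 = 21
p-value = P(T ≥ 3.06) ≈ 0.003
Since p ≈ 0.003 < α = 0.025, reject H0; the evidence is statistically significant.

t = 3.06, df = 21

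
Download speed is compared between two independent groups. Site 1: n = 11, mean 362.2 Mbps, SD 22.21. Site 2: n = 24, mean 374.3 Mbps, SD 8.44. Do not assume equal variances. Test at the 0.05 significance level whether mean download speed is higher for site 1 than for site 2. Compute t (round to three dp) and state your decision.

Let group 1 = site 1, group 2 = site 2. H0: μ_1 = μ_2; H1: μ_1 > μ_2 (Welch's two-sample t-test, right-tailed).
t = (x̄_1 − x̄_2)/√(s_1²/n_1 + s_2²/n_2) = (362.2 − 374.3)/√(22.21²/11 + 8.44²/24) = -1.750
Welch–Satterthwaite df ≈ 11.35
p-value = P(T ≥ -1.750) ≈ 0.9465
Since p ≈ 0.9465 > α = 0.05, fail to reject H0; the evidence is not statistically significant.

t = -1.750; fail to reject H0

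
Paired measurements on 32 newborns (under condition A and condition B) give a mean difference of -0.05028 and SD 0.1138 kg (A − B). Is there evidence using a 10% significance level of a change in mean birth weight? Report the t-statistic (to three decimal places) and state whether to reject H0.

t = -2.499; reject H0

H0: μ_d = 0; H1: μ_d ≠ 0 (paired t-test on the differences, two-sided).
t = d̄/(s_d/√n) = -0.05028/(0.1138/√32) = -2.499
df = n − 1 = 31
Two-sided p-value ≈ 0.0179
Since p ≈ 0.0179 < α = 0.1, reject H0; the data support H1.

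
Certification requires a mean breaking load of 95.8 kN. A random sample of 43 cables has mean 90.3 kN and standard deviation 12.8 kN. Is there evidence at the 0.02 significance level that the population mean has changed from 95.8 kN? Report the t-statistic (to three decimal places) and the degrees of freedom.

t = -2.818, df = 42

H0: μ = 95.8; H1: μ ≠ 95.8 (one-sample t-test, two-sided).
t = (x̄ − μ₀)/(s/√n) = (90.3 − 95.8)/(12.8/√43) = -2.818
df = n − 1 = 42
Two-sided p-value ≈ 0.007
Since p ≈ 0.007 < α = 0.02, reject H0; the data support H1.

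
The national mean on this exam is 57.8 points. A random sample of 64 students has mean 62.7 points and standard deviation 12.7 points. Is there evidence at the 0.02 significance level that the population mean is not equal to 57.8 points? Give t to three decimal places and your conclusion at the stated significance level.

t = 3.087; reject H0

H0: μ = 57.8; H1: μ ≠ 57.8 (one-sample t-test, two-sided).
t = (x̄ − μ₀)/(s/√n) = (62.7 − 57.8)/(12.7/√64) = 3.087
df = n − 1 = 63
Two-sided p-value ≈ 0.0030
Since p ≈ 0.0030 < α = 0.02, reject H0; the data support H1.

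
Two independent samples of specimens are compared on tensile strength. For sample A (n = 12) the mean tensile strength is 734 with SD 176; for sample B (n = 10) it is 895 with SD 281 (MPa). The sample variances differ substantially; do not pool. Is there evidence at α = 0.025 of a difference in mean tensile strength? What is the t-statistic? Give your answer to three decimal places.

Let group 1 = sample A, group 2 = sample B. H0: μ_1 = μ_2; H1: μ_1 ≠ μ_2 (Welch's two-sample t-test, two-sided).
t = (x̄_1 − x̄_2)/√(s_1²/n_1 + s_2²/n_2) = (734 − 895)/√(176²/12 + 281²/10) = -1.573
Welch–Satterthwaite df ≈ 14.57
Two-sided p-value ≈ 0.137
Since p ≈ 0.137 > α = 0.025, fail to reject H0; the evidence is not statistically significant.

-1.573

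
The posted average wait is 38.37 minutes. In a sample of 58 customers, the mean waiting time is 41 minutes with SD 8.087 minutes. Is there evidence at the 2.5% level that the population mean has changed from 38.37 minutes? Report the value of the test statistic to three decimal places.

H0: μ = 38.37; H1: μ ≠ 38.37 (one-sample t-test, two-sided).
t = (x̄ − μ₀)/(s/√n) = (41 − 38.37)/(8.087/√58) = 2.477
df = n − 1 = 57
Two-sided p-value ≈ 0.016
Since p ≈ 0.016 < α = 0.025, reject H0; the evidence is statistically significant.

2.477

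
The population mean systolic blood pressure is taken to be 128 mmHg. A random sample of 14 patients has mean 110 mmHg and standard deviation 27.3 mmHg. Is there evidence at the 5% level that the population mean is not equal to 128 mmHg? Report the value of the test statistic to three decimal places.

H0: μ = 128; H1: μ ≠ 128 (one-sample t-test, two-sided).
t = (x̄ − μ₀)/(s/√n) = (110 − 128)/(27.3/√14) = -2.467
df = n − 1 = 13
Two-sided p-value ≈ 0.028
Since p ≈ 0.028 < α = 0.05, reject H0; the evidence is statistically significant.

-2.467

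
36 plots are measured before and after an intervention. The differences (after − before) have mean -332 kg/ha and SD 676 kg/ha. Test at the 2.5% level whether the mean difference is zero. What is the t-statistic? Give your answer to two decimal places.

H0: μ_d = 0; H1: μ_d ≠ 0 (paired t-test on the differences, two-sided).
t = d̄/(s_d/√n) = -332/(676/√36) = -2.95
df = n − 1 = 35
Two-sided p-value ≈ 0.006
Since p ≈ 0.006 < α = 0.025, reject H0; the data support H1.

-2.95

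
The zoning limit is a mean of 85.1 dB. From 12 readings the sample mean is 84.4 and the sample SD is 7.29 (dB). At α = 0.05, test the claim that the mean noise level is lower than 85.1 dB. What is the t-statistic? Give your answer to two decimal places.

-0.33

H0: μ = 85.1; H1: μ < 85.1 (one-sample t-test, left-tailed).
t = (x̄ − μ₀)/(s/√n) = (84.4 − 85.1)/(7.29/√12) = -0.33
df = n − 1 = 11
p-value = P(T ≤ -0.33) ≈ 0.373
Since p ≈ 0.373 > α = 0.05, fail to reject H0; the evidence is not statistically significant.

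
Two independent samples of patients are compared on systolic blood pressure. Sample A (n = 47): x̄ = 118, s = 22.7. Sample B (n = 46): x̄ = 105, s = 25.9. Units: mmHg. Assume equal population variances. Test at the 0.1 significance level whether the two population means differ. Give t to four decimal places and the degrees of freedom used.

Let group 1 = sample A, group 2 = sample B. H0: μ_1 = μ_2; H1: μ_1 ≠ μ_2 (two-sample pooled-variance t-test, two-sided).
s_p² = [(47−1)·22.7² + (46−1)·25.9²]/(47+46−2) = 592.195
t = (118 − 105)/√[592.195·(1/47 + 1/46)] = 2.5757
df = n₁ + n₂ − 2 = 91
Two-sided p-value ≈ 0.0116
Since p ≈ 0.0116 < α = 0.1, reject H0; the evidence is statistically significant.

t = 2.5757, df = 91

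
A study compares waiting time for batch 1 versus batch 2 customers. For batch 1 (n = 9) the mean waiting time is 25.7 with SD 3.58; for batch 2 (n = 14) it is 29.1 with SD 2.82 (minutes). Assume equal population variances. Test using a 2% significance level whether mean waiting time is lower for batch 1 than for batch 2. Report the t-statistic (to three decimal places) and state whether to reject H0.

Let group 1 = batch 1, group 2 = batch 2. H0: μ_1 = μ_2; H1: μ_1 < μ_2 (two-sample pooled-variance t-test, left-tailed).
s_p² = [(9−1)·3.58² + (14−1)·2.82²]/(9+14−2) = 9.80535
t = (25.7 − 29.1)/√[9.80535·(1/9 + 1/14)] = -2.541
df = n₁ + n₂ − 2 = 21
p-value = P(T ≤ -2.541) ≈ 0.009
Since p ≈ 0.009 < α = 0.02, reject H0; the evidence is statistically significant.

t = -2.541; reject H0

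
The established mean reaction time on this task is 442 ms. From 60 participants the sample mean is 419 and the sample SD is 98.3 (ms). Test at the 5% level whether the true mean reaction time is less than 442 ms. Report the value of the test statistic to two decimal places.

H0: μ = 442; H1: μ < 442 (one-sample t-test, left-tailed).
t = (x̄ − μ₀)/(s/√n) = (419 − 442)/(98.3/√60) = -1.81
df = n − 1 = 59
p-value = P(T ≤ -1.81) ≈ 0.0375
Since p ≈ 0.0375 < α = 0.05, reject H0; the evidence is statistically significant.

-1.81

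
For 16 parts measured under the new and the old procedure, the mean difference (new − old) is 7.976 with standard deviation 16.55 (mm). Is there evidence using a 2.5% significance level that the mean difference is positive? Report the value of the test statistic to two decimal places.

1.93

H0: μ_d = 0; H1: μ_d > 0 (paired t-test on the differences, right-tailed).
t = d̄/(s_d/√n) = 7.976/(16.55/√16) = 1.93
df = n − 1 = 15
p-value = P(T ≥ 1.93) ≈ 0.0365
Since p ≈ 0.0365 > α = 0.025, fail to reject H0; the data do not provide sufficient evidence against H0.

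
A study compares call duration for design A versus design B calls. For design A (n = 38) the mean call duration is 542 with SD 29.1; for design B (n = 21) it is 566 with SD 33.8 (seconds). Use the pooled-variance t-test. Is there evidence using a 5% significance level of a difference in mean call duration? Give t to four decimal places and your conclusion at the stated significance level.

t = -2.8629; reject H0

Let group 1 = design A, group 2 = design B. H0: μ_1 = μ_2; H1: μ_1 ≠ μ_2 (two-sample pooled-variance t-test, two-sided).
s_p² = [(38−1)·29.1² + (21−1)·33.8²]/(38+21−2) = 950.54
t = (542 − 566)/√[950.54·(1/38 + 1/21)] = -2.8629
df = n₁ + n₂ − 2 = 57
Two-sided p-value ≈ 0.0059
Since p ≈ 0.0059 < α = 0.05, reject H0; the evidence is statistically significant.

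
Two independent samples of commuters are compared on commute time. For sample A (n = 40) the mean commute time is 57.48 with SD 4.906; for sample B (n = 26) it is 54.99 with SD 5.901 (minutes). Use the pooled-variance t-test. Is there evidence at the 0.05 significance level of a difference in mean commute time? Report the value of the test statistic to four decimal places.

1.8590

Let group 1 = sample A, group 2 = sample B. H0: μ_1 = μ_2; H1: μ_1 ≠ μ_2 (two-sample pooled-variance t-test, two-sided).
s_p² = [(40−1)·4.906² + (26−1)·5.901²]/(40+26−2) = 28.2692
t = (57.48 − 54.99)/√[28.2692·(1/40 + 1/26)] = 1.8590
df = n₁ + n₂ − 2 = 64
Two-sided p-value ≈ 0.068
Since p ≈ 0.068 > α = 0.05, fail to reject H0; the data do not provide sufficient evidence against H0.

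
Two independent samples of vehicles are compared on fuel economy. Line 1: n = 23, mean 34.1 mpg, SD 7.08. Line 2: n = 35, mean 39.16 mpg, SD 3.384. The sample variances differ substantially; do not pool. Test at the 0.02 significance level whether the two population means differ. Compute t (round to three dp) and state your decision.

Let group 1 = line 1, group 2 = line 2. H0: μ_1 = μ_2; H1: μ_1 ≠ μ_2 (Welch's two-sample t-test, two-sided).
t = (x̄_1 − x̄_2)/√(s_1²/n_1 + s_2²/n_2) = (34.1 − 39.16)/√(7.08²/23 + 3.384²/35) = -3.196
Welch–Satterthwaite df ≈ 28.68
Two-sided p-value ≈ 0.0034
Since p ≈ 0.0034 < α = 0.02, reject H0; the evidence is statistically significant.

t = -3.196; reject H0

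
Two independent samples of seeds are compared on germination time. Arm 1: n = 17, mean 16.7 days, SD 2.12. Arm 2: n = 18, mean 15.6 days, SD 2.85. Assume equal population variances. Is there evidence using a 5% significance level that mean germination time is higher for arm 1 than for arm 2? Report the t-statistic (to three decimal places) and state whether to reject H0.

t = 1.289; fail to reject H0

Let group 1 = arm 1, group 2 = arm 2. H0: μ_1 = μ_2; H1: μ_1 > μ_2 (two-sample pooled-variance t-test, right-tailed).
s_p² = [(17−1)·2.12² + (18−1)·2.85²]/(17+18−2) = 6.36342
t = (16.7 − 15.6)/√[6.36342·(1/17 + 1/18)] = 1.289
df = n₁ + n₂ − 2 = 33
p-value = P(T ≥ 1.289) ≈ 0.103
Since p ≈ 0.103 > α = 0.05, fail to reject H0; the data do not provide sufficient evidence against H0.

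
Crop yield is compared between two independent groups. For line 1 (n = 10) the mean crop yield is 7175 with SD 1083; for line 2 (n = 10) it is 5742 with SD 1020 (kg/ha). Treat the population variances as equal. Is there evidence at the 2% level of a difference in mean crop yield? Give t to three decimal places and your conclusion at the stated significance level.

Let group 1 = line 1, group 2 = line 2. H0: μ_1 = μ_2; H1: μ_1 ≠ μ_2 (two-sample pooled-variance t-test, two-sided).
s_p² = [(10−1)·1083² + (10−1)·1020²]/(10+10−2) = 1106640
t = (7175 − 5742)/√[1106640·(1/10 + 1/10)] = 3.046
df = n₁ + n₂ − 2 = 18
Two-sided p-value ≈ 0.0070
Since p ≈ 0.0070 < α = 0.02, reject H0; the evidence is statistically significant.

t = 3.046; reject H0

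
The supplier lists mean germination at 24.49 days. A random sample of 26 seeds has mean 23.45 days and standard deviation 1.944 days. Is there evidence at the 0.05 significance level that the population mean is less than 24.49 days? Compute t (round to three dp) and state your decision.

t = -2.728; reject H0

H0: μ = 24.49; H1: μ < 24.49 (one-sample t-test, left-tailed).
t = (x̄ − μ₀)/(s/√n) = (23.45 − 24.49)/(1.944/√26) = -2.728
df = n − 1 = 25
p-value = P(T ≤ -2.728) ≈ 0.006
Since p ≈ 0.006 < α = 0.05, reject H0; the evidence is statistically significant.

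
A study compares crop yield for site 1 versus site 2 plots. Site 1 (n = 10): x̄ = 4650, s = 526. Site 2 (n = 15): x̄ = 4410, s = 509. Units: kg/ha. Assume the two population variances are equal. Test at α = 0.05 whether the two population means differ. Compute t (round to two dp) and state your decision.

t = 1.14; fail to reject H0

Let group 1 = site 1, group 2 = site 2. H0: μ_1 = μ_2; H1: μ_1 ≠ μ_2 (two-sample pooled-variance t-test, two-sided).
s_p² = [(10−1)·526² + (15−1)·509²]/(10+15−2) = 265966
t = (4650 − 4410)/√[265966·(1/10 + 1/15)] = 1.14
df = n₁ + n₂ − 2 = 23
Two-sided p-value ≈ 0.2661
Since p ≈ 0.2661 > α = 0.05, fail to reject H0; the data do not provide sufficient evidence against H0.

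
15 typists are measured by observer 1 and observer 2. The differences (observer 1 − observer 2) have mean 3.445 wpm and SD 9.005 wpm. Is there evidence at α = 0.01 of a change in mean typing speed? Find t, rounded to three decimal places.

H0: μ_d = 0; H1: μ_d ≠ 0 (paired t-test on the differences, two-sided).
t = d̄/(s_d/√n) = 3.445/(9.005/√15) = 1.482
df = n − 1 = 14
Two-sided p-value ≈ 0.1606
Since p ≈ 0.1606 > α = 0.01, fail to reject H0; the evidence is not statistically significant.

1.482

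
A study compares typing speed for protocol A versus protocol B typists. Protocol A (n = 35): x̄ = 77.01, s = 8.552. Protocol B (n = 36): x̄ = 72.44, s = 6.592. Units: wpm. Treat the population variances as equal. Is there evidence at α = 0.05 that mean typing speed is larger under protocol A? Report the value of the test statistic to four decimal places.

Let group 1 = protocol A, group 2 = protocol B. H0: μ_1 = μ_2; H1: μ_1 > μ_2 (two-sample pooled-variance t-test, right-tailed).
s_p² = [(35−1)·8.552² + (36−1)·6.592²]/(35+36−2) = 58.0805
t = (77.01 − 72.44)/√[58.0805·(1/35 + 1/36)] = 2.5261
df = n₁ + n₂ − 2 = 69
p-value = P(T ≥ 2.5261) ≈ 0.0069
Since p ≈ 0.0069 < α = 0.05, reject H0; the evidence is statistically significant.

2.5261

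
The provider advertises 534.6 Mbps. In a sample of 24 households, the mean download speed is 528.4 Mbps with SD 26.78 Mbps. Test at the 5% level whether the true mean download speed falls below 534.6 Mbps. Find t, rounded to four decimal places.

-1.1342

H0: μ = 534.6; H1: μ < 534.6 (one-sample t-test, left-tailed).
t = (x̄ − μ₀)/(s/√n) = (528.4 − 534.6)/(26.78/√24) = -1.1342
df = n − 1 = 23
p-value = P(T ≤ -1.1342) ≈ 0.1342
Since p ≈ 0.1342 > α = 0.05, fail to reject H0; the evidence is not statistically significant.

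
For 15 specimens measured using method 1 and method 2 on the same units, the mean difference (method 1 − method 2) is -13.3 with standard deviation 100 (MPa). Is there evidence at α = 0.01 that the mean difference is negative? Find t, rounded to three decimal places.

-0.515

H0: μ_d = 0; H1: μ_d < 0 (paired t-test on the differences, left-tailed).
t = d̄/(s_d/√n) = -13.3/(100/√15) = -0.515
df = n − 1 = 14
p-value = P(T ≤ -0.515) ≈ 0.307
Since p ≈ 0.307 > α = 0.01, fail to reject H0; the data do not provide sufficient evidence against H0.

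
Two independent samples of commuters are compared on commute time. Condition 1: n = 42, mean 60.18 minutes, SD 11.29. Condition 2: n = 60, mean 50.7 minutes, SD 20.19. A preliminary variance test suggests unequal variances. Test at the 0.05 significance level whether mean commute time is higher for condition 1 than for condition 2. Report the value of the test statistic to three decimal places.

Let group 1 = condition 1, group 2 = condition 2. H0: μ_1 = μ_2; H1: μ_1 > μ_2 (Welch's two-sample t-test, right-tailed).
t = (x̄_1 − x̄_2)/√(s_1²/n_1 + s_2²/n_2) = (60.18 − 50.7)/√(11.29²/42 + 20.19²/60) = 3.024
Welch–Satterthwaite df ≈ 95.94
p-value = P(T ≥ 3.024) ≈ 0.002
Since p ≈ 0.002 < α = 0.05, reject H0; the evidence is statistically significant.

3.024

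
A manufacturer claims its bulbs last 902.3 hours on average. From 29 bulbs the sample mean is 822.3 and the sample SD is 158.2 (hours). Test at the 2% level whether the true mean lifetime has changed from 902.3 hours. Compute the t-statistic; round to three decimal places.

H0: μ = 902.3; H1: μ ≠ 902.3 (one-sample t-test, two-sided).
t = (x̄ − μ₀)/(s/√n) = (822.3 − 902.3)/(158.2/√29) = -2.723
df = n − 1 = 28
Two-sided p-value ≈ 0.0110
Since p ≈ 0.0110 < α = 0.02, reject H0; the evidence is statistically significant.

-2.723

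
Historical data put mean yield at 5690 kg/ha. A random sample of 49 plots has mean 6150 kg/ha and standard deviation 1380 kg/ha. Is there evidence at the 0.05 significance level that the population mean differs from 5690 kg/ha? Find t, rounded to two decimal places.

H0: μ = 5690; H1: μ ≠ 5690 (one-sample t-test, two-sided).
t = (x̄ − μ₀)/(s/√n) = (6150 − 5690)/(1380/√49) = 2.33
df = n − 1 = 48
Two-sided p-value ≈ 0.0239
Since p ≈ 0.0239 < α = 0.05, reject H0; the evidence is statistically significant.

2.33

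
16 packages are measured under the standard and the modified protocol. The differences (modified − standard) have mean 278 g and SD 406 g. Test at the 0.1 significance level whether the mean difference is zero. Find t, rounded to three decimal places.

2.739

H0: μ_d = 0; H1: μ_d ≠ 0 (paired t-test on the differences, two-sided).
t = d̄/(s_d/√n) = 278/(406/√16) = 2.739
df = n − 1 = 15
Two-sided p-value ≈ 0.0152
Since p ≈ 0.0152 < α = 0.1, reject H0; the data support H1.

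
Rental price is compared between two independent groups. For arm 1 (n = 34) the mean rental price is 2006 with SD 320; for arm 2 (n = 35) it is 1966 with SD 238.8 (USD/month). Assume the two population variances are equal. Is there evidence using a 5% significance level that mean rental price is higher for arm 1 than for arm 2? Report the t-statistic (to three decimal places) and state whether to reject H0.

Let group 1 = arm 1, group 2 = arm 2. H0: μ_1 = μ_2; H1: μ_1 > μ_2 (two-sample pooled-variance t-test, right-tailed).
s_p² = [(34−1)·320² + (35−1)·238.8²]/(34+35−2) = 79374.1
t = (2006 − 1966)/√[79374.1·(1/34 + 1/35)] = 0.590
df = n₁ + n₂ − 2 = 67
p-value = P(T ≥ 0.590) ≈ 0.279
Since p ≈ 0.279 > α = 0.05, fail to reject H0; the data do not provide sufficient evidence against H0.

t = 0.590; fail to reject H0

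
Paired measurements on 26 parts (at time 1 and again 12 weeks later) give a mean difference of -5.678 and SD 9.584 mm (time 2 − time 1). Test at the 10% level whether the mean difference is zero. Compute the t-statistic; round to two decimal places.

-3.02

H0: μ_d = 0; H1: μ_d ≠ 0 (paired t-test on the differences, two-sided).
t = d̄/(s_d/√n) = -5.678/(9.584/√26) = -3.02
df = n − 1 = 25
Two-sided p-value ≈ 0.006
Since p ≈ 0.006 < α = 0.1, reject H0; the evidence is statistically significant.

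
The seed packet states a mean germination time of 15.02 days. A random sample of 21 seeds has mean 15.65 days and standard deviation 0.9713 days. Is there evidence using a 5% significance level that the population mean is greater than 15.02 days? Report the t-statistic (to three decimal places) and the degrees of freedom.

H0: μ = 15.02; H1: μ > 15.02 (one-sample t-test, right-tailed).
t = (x̄ − μ₀)/(s/√n) = (15.65 − 15.02)/(0.9713/√21) = 2.972
df = n − 1 = 20
p-value = P(T ≥ 2.972) ≈ 0.004
Since p ≈ 0.004 < α = 0.05, reject H0; the data support H1.

t = 2.972, df = 20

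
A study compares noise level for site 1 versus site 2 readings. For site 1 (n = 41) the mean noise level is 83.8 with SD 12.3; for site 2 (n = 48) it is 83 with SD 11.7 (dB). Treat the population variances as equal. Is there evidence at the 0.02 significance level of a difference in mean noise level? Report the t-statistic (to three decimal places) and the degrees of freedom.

t = 0.314, df = 87

Let group 1 = site 1, group 2 = site 2. H0: μ_1 = μ_2; H1: μ_1 ≠ μ_2 (two-sample pooled-variance t-test, two-sided).
s_p² = [(41−1)·12.3² + (48−1)·11.7²]/(41+48−2) = 143.511
t = (83.8 − 83)/√[143.511·(1/41 + 1/48)] = 0.314
df = n₁ + n₂ − 2 = 87
Two-sided p-value ≈ 0.7543
Since p ≈ 0.7543 > α = 0.02, fail to reject H0; the data do not provide sufficient evidence against H0.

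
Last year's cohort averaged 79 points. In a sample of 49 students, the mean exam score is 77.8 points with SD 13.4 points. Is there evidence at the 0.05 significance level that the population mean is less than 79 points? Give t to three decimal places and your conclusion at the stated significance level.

t = -0.627; fail to reject H0

H0: μ = 79; H1: μ < 79 (one-sample t-test, left-tailed).
t = (x̄ − μ₀)/(s/√n) = (77.8 − 79)/(13.4/√49) = -0.627
df = n − 1 = 48
p-value = P(T ≤ -0.627) ≈ 0.2669
Since p ≈ 0.2669 > α = 0.05, fail to reject H0; the data do not provide sufficient evidence against H0.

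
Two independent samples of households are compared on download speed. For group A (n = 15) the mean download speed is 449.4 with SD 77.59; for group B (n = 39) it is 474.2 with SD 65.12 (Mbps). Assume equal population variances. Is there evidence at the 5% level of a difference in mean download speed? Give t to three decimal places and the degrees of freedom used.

Let group 1 = group A, group 2 = group B. H0: μ_1 = μ_2; H1: μ_1 ≠ μ_2 (two-sample pooled-variance t-test, two-sided).
s_p² = [(15−1)·77.59² + (39−1)·65.12²]/(15+39−2) = 4719.74
t = (449.4 − 474.2)/√[4719.74·(1/15 + 1/39)] = -1.188
df = n₁ + n₂ − 2 = 52
Two-sided p-value ≈ 0.240
Since p ≈ 0.240 > α = 0.05, fail to reject H0; the data do not provide sufficient evidence against H0.

t = -1.188, df = 52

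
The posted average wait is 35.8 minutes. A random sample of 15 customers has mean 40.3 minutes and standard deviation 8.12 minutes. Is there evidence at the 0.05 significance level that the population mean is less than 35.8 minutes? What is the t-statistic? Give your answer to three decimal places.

2.146

H0: μ = 35.8; H1: μ < 35.8 (one-sample t-test, left-tailed).
t = (x̄ − μ₀)/(s/√n) = (40.3 − 35.8)/(8.12/√15) = 2.146
df = n − 1 = 14
p-value = P(T ≤ 2.146) ≈ 0.975
Since p ≈ 0.975 > α = 0.05, fail to reject H0; the data do not provide sufficient evidence against H0.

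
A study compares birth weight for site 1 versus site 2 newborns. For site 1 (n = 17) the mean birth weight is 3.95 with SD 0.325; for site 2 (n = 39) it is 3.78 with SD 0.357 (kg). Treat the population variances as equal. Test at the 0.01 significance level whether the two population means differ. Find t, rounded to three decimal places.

1.682

Let group 1 = site 1, group 2 = site 2. H0: μ_1 = μ_2; H1: μ_1 ≠ μ_2 (two-sample pooled-variance t-test, two-sided).
s_p² = [(17−1)·0.325² + (39−1)·0.357²]/(17+39−2) = 0.120983
t = (3.95 − 3.78)/√[0.120983·(1/17 + 1/39)] = 1.682
df = n₁ + n₂ − 2 = 54
Two-sided p-value ≈ 0.098
Since p ≈ 0.098 > α = 0.01, fail to reject H0; the data do not provide sufficient evidence against H0.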